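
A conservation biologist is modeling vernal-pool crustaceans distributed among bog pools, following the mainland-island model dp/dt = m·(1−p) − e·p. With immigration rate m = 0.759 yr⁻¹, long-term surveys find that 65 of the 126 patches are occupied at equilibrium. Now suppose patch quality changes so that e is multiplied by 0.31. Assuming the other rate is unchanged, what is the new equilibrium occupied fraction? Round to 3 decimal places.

0.775

Observed p* = 65/126 = 0.51587.
Balance m(1−p*) = e·p* gives e = m(1−p*)/p* = 0.759×0.48413/0.51587 = 0.71230.
New p* = m/(m+e) = 0.75900/(0.75900+0.22081) = 0.77464.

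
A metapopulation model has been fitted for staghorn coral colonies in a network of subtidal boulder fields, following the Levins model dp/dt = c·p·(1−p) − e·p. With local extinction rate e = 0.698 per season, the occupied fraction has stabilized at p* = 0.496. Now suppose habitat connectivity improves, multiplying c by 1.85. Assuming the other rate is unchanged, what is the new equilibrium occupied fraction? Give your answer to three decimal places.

Balance c(1−p*) = e gives c = e/(1 − 0.49600) = 0.698/0.50400 = 1.38492.
New p* = 1 − e/c = 1 − 0.69800/2.56210 = 0.72757.

0.728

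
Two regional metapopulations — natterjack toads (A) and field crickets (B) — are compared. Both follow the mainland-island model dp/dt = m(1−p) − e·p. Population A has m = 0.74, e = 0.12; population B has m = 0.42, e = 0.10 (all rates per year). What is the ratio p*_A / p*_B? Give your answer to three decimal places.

A: p*_A = m/(m+e) = 0.74/0.8600 = 0.8605.
B: p*_B = 0.42/0.5200 = 0.8077.
p*_A / p*_B = 0.8605/0.8077 = 1.0653.

1.065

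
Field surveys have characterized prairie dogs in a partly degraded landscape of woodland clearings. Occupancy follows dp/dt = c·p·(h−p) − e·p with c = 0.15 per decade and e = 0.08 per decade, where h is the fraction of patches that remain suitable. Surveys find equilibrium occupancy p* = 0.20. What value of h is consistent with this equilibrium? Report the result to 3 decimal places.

0.733

At equilibrium c(h−p*) = e, so h = p* + e/c.
h = 0.20 + 0.08/0.15 = 0.20 + 0.5333 = 0.7333.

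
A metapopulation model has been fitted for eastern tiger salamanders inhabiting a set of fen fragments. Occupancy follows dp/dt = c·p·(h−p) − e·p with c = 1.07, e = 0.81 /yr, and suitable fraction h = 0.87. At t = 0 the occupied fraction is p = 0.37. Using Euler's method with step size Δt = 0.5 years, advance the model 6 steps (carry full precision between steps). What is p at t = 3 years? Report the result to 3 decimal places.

0.209

Update rule: p ← p + [c·p·(h−p) − e·p]·Δt with Δt = 0.5.
p: 0.37000 → 0.31912  (Δp = -0.05088)
p: 0.31912 → 0.28393  (Δp = -0.03519)
p: 0.28393 → 0.25796  (Δp = -0.02597)
p: 0.25796 → 0.23796  (Δp = -0.02001)
p: 0.23796 → 0.22205  (Δp = -0.01591)
p: 0.22205 → 0.20909  (Δp = -0.01296)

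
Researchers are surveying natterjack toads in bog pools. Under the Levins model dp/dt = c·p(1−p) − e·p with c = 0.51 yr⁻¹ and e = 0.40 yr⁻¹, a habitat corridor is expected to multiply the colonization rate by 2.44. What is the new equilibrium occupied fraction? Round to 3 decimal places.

0.679

Before: p* = 1 − 0.40/0.51 = 0.2157.
After the change, c = 1.2444, e = 0.4, so p* = 1 − 0.4/1.2444 = 0.6786.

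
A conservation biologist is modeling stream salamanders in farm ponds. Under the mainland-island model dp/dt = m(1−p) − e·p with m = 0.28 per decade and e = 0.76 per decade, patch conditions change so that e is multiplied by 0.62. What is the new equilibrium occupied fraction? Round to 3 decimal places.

Before: p* = 0.28/(0.28+0.76) = 0.2692.
After: m = 0.28, e = 0.4712; p* = 0.28/0.7512 = 0.3727.

0.373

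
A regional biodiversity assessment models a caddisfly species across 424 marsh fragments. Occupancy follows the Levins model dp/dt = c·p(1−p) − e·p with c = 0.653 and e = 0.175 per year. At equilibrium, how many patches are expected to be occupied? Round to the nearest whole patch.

310

p* = 1 − e/c = 1 − 0.175/0.653 = 0.7320.
Expected occupied patches = N × p* = 424 × 0.7320 = 310.37 ≈ 310.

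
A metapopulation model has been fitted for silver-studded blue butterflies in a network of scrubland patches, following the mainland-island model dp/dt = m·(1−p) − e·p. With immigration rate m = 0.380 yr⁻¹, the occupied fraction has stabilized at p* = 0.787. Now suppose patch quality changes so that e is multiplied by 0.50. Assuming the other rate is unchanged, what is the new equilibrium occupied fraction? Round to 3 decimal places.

Balance m(1−p*) = e·p* gives e = m(1−p*)/p* = 0.380×0.21300/0.78700 = 0.10285.
New p* = m/(m+e) = 0.38000/(0.38000+0.05142) = 0.88081.

0.881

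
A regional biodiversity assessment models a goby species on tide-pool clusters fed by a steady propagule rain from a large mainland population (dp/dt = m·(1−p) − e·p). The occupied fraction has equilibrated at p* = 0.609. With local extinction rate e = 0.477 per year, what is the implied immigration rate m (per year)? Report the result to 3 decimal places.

0.743

At equilibrium m(1−p*) = e·p*, so m = e·p*/(1−p*).
m = 0.477 × 0.609 / 0.3910 = 0.2905/0.3910 = 0.7429.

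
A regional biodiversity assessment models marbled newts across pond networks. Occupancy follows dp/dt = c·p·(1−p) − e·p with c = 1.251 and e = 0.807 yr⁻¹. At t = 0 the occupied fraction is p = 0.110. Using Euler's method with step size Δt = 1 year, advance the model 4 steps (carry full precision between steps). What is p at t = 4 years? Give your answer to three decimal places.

0.258

Update rule: p ← p + [c·p·(1−p) − e·p]·Δt with Δt = 1.
  1  |  dp/dt·Δt = +0.033703  |  p_1 = 0.143703
  2  |  dp/dt·Δt = +0.037970  |  p_2 = 0.181673
  3  |  dp/dt·Δt = +0.039373  |  p_3 = 0.221047
  4  |  dp/dt·Δt = +0.037019  |  p_4 = 0.258065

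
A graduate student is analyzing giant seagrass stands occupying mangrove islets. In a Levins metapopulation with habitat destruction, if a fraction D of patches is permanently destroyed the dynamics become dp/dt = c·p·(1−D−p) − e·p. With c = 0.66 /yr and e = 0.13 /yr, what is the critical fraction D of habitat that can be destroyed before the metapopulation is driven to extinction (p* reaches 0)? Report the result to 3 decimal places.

The nontrivial equilibrium is p* = (1−D) − e/c; extinction occurs when this hits zero.
So D_crit = 1 − e/c = 1 − 0.13/0.66 = 1 − 0.1970 = 0.8030.
This equals the undisturbed p*, a classic result of Lande's extension.

0.803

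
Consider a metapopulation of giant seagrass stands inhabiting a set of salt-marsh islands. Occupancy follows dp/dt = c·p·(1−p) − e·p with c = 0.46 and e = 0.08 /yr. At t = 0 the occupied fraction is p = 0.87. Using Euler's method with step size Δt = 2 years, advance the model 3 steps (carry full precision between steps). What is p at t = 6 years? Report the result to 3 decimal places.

0.827

Update rule: p ← p + [c·p·(1−p) − e·p]·Δt with Δt = 2.
step 1: Δp = -0.03515, p = 0.83485
step 2: Δp = -0.00673, p = 0.82812
step 3: Δp = -0.00155, p = 0.82657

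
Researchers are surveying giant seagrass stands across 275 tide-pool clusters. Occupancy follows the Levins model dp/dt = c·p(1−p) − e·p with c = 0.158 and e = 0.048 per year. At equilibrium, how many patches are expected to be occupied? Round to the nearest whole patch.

191

p* = 1 − e/c = 1 − 0.048/0.158 = 0.6962.
Expected occupied patches = N × p* = 275 × 0.6962 = 191.46 ≈ 191.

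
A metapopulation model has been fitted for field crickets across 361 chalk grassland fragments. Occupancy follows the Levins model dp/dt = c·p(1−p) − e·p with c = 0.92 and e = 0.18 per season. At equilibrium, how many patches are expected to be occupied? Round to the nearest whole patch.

290

p* = 1 − e/c = 1 − 0.18/0.92 = 0.8043.
Expected occupied patches = N × p* = 361 × 0.8043 = 290.37 ≈ 290.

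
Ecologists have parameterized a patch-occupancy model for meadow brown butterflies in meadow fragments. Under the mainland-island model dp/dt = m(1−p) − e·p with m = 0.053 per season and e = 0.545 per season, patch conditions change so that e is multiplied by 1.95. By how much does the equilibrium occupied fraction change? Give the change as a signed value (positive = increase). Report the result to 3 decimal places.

-0.041

Before: p* = 0.053/(0.053+0.545) = 0.0886.
After: m = 0.053, e = 1.06275; p* = 0.053/1.1158 = 0.0475.
Δp* = 0.0475 − 0.0886 = -0.0411.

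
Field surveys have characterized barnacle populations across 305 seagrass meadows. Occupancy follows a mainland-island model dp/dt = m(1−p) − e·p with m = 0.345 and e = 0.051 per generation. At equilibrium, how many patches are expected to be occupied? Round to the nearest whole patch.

266

p* = m/(m+e) = 0.345/0.3960 = 0.8712.
Expected occupied patches = N × p* = 305 × 0.8712 = 265.72 ≈ 266.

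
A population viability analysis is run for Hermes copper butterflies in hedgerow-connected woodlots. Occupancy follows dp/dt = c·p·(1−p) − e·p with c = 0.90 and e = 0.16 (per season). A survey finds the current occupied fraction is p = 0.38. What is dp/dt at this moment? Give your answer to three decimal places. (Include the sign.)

Colonization term: c·p·(1−p) = 0.90×0.38×0.6200 = 0.21204.
Extinction term: e·p = 0.06080.
dp/dt = 0.21204 − 0.06080 = 0.15124.

0.151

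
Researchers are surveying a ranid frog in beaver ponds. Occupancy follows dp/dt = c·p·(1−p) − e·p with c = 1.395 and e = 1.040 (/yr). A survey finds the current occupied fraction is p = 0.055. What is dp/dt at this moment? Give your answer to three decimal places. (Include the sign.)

0.015

Colonization term: c·p·(1−p) = 1.395×0.055×0.9450 = 0.07251.
Extinction term: e·p = 0.05720.
dp/dt = 0.07251 − 0.05720 = 0.01531.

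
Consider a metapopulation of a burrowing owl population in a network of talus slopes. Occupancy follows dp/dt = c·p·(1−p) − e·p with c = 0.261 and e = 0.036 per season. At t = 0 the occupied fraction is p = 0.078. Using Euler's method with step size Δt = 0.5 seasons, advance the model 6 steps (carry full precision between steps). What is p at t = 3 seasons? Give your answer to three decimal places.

0.138

Update rule: p ← p + [c·p·(1−p) − e·p]·Δt with Δt = 0.5.
step 1: Δp = +0.00798, p = 0.08598
step 2: Δp = +0.00871, p = 0.09469
step 3: Δp = +0.00948, p = 0.10417
step 4: Δp = +0.01030, p = 0.11447
step 5: Δp = +0.01117, p = 0.12564
step 6: Δp = +0.01207, p = 0.13772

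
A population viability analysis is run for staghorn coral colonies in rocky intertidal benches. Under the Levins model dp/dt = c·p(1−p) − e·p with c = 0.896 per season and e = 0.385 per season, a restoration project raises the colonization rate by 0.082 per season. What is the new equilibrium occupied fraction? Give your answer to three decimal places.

Before: p* = 1 − 0.385/0.896 = 0.5703.
After the change, c = 0.978, e = 0.385, so p* = 1 − 0.385/0.978 = 0.6063.

0.606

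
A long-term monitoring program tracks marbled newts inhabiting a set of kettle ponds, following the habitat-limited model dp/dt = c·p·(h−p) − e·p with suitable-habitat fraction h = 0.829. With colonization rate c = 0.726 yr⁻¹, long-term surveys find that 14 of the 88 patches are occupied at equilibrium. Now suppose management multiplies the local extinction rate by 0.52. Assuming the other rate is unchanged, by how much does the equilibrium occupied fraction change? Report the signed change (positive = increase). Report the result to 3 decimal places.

Observed p* = 14/88 = 0.15909.
Balance c(h−p*) = e gives e = 0.726×(0.829 − 0.15909) = 0.48635.
New p* = 0.829 − e/c = 0.829 − 0.25290/0.72600 = 0.48065.
Δp* = 0.48065 − 0.15909 = +0.32156.

0.322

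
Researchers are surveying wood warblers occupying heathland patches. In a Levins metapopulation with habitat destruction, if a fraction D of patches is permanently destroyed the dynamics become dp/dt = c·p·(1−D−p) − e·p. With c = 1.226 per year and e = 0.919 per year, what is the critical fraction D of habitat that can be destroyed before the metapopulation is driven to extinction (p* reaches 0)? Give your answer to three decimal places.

The nontrivial equilibrium is p* = (1−D) − e/c; extinction occurs when this hits zero.
So D_crit = 1 − e/c = 1 − 0.919/1.226 = 1 − 0.7496 = 0.2504.
This equals the undisturbed p*, a classic result of Lande's extension.

0.250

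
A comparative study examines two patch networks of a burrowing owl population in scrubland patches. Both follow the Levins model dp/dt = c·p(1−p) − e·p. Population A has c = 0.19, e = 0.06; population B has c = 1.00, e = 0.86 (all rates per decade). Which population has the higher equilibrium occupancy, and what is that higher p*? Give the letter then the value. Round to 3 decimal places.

A: p*_A = 1 − 0.06/0.19 = 0.6842.
B: p*_B = 1 − 0.86/1.00 = 0.1400.
A is higher at 0.6842.

A, 0.684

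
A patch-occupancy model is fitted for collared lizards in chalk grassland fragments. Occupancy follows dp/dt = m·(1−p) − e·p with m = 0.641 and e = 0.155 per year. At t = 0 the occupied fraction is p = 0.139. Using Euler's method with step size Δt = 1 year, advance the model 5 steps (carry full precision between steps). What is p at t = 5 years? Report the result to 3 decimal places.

0.805

Update rule: p ← p + [m·(1−p) − e·p]·Δt with Δt = 1.
p: 0.13900 → 0.66936  (Δp = +0.53036)
p: 0.66936 → 0.77755  (Δp = +0.10819)
p: 0.77755 → 0.79962  (Δp = +0.02207)
p: 0.79962 → 0.80412  (Δp = +0.00450)
p: 0.80412 → 0.80504  (Δp = +0.00092)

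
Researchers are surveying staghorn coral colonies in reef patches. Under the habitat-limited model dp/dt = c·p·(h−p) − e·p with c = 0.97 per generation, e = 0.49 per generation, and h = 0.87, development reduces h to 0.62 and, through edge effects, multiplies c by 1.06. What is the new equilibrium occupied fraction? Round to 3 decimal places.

Before: p* = h − e/c = 0.87 − 0.49/0.97 = 0.87 − 0.5052 = 0.3648.
After: c = 1.0282, e = 0.49, h = 0.62; p* = 0.62 − 0.49/1.0282 = 0.1434.

0.143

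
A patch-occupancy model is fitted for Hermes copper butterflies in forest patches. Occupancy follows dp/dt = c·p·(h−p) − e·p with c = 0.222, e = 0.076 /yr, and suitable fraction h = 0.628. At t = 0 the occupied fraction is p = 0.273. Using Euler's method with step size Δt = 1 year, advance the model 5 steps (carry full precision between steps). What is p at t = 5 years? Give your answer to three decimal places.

0.276

Update rule: p ← p + [c·p·(h−p) − e·p]·Δt with Δt = 1.
t = 1: p = 0.27300 + (+0.00077) = 0.27377
t = 2: p = 0.27377 + (+0.00072) = 0.27449
t = 3: p = 0.27449 + (+0.00068) = 0.27517
t = 4: p = 0.27517 + (+0.00064) = 0.27581
t = 5: p = 0.27581 + (+0.00060) = 0.27641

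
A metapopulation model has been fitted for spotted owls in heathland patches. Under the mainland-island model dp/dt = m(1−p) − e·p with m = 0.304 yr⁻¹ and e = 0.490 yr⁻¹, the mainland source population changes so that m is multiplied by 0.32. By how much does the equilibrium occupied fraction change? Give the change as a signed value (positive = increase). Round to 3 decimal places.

-0.217

Before: p* = 0.304/(0.304+0.490) = 0.3829.
After: m = 0.09728, e = 0.49; p* = 0.09728/0.5873 = 0.1656.
Δp* = 0.1656 − 0.3829 = -0.2172.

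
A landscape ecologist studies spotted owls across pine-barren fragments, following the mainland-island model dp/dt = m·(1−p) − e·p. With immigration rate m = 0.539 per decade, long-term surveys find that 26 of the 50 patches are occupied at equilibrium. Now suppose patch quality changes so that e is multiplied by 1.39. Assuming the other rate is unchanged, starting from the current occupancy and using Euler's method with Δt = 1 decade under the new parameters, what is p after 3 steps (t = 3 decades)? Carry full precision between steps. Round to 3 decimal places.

0.437

Observed p* = 26/50 = 0.52000.
Balance m(1−p*) = e·p* gives e = m(1−p*)/p* = 0.539×0.48000/0.52000 = 0.49754.
Starting from p₀ = 0.52000; update p ← p + (dp/dt)·Δt with the new parameters.
step 1: Δp = -0.10090, p = 0.41910
step 2: Δp = +0.02327, p = 0.44236
step 3: Δp = -0.00536, p = 0.43700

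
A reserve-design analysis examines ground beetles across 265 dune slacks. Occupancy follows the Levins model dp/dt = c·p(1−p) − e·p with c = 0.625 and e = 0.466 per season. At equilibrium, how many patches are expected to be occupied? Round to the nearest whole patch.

67

p* = 1 − e/c = 1 − 0.466/0.625 = 0.2544.
Expected occupied patches = N × p* = 265 × 0.2544 = 67.42 ≈ 67.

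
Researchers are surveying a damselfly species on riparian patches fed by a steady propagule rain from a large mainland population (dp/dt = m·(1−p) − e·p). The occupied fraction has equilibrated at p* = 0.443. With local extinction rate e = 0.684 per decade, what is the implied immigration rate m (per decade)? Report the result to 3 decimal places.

At equilibrium m(1−p*) = e·p*, so m = e·p*/(1−p*).
m = 0.684 × 0.443 / 0.5570 = 0.3030/0.5570 = 0.5440.

0.544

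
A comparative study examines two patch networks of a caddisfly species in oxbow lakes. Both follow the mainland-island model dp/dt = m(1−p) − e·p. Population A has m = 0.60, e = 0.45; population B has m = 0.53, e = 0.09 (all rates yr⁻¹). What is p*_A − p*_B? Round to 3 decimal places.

A: p*_A = m/(m+e) = 0.60/1.0500 = 0.5714.
B: p*_B = 0.53/0.6200 = 0.8548.
p*_A − p*_B = 0.5714 − 0.8548 = -0.2834.

-0.283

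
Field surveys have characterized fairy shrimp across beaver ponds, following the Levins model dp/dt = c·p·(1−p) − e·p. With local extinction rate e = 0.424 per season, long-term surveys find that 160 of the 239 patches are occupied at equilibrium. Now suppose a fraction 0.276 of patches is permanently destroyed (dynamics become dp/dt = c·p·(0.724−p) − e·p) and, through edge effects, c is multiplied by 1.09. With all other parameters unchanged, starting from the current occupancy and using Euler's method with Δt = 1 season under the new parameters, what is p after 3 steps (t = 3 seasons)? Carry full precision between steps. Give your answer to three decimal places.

Observed p* = 160/239 = 0.66946.
Balance c(1−p*) = e gives c = e/(1 − 0.66946) = 0.424/0.33054 = 1.28273.
Starting from p₀ = 0.66946; update p ← p + (dp/dt)·Δt with the new parameters.
t = 1: p = 0.66946 + (-0.23280) = 0.43666
t = 2: p = 0.43666 + (-0.00971) = 0.42695
t = 3: p = 0.42695 + (-0.00370) = 0.42325

0.423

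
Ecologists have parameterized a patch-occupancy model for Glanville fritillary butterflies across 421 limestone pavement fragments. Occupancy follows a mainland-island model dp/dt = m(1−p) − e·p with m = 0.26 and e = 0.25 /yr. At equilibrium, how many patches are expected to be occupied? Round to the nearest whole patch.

p* = m/(m+e) = 0.26/0.5100 = 0.5098.
Expected occupied patches = N × p* = 421 × 0.5098 = 214.63 ≈ 215.

215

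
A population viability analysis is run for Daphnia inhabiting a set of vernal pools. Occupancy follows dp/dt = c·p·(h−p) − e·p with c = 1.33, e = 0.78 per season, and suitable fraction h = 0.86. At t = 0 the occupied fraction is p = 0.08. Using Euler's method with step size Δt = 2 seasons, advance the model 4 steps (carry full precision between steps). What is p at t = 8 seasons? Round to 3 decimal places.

Update rule: p ← p + [c·p·(h−p) − e·p]·Δt with Δt = 2.
t = 2: p = 0.08000 + (+0.04118) = 0.12118
t = 4: p = 0.12118 + (+0.04911) = 0.17029
t = 6: p = 0.17029 + (+0.04677) = 0.21706
t = 8: p = 0.21706 + (+0.03261) = 0.24967

0.250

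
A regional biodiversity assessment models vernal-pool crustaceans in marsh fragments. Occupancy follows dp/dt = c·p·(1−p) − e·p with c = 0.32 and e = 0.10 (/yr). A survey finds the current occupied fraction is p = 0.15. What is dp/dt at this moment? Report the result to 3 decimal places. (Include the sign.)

Colonization term: c·p·(1−p) = 0.32×0.15×0.8500 = 0.04080.
Extinction term: e·p = 0.01500.
dp/dt = 0.04080 − 0.01500 = 0.02580.

0.026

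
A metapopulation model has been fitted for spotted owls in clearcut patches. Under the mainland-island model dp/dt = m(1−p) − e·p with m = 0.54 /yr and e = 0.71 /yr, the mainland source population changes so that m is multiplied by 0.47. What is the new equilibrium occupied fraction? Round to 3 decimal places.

0.263

Before: p* = 0.54/(0.54+0.71) = 0.4320.
After: m = 0.2538, e = 0.71; p* = 0.2538/0.9638 = 0.2633.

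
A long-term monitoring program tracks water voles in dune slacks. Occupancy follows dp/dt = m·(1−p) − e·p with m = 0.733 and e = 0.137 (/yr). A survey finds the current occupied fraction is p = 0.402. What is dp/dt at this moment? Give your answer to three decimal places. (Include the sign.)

0.383

Colonization term: m·(1−p) = 0.733×0.5980 = 0.43833.
Extinction term: e·p = 0.05507.
dp/dt = 0.43833 − 0.05507 = 0.38326.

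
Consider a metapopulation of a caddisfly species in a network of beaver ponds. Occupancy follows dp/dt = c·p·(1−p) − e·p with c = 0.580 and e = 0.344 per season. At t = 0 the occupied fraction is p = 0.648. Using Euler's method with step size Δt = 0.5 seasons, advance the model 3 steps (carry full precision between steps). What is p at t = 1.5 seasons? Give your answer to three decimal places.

Update rule: p ← p + [c·p·(1−p) − e·p]·Δt with Δt = 0.5.
t = 0.5: p = 0.64800 + (-0.04531) = 0.60269
t = 1: p = 0.60269 + (-0.03422) = 0.56847
t = 1.5: p = 0.56847 + (-0.02664) = 0.54183

0.542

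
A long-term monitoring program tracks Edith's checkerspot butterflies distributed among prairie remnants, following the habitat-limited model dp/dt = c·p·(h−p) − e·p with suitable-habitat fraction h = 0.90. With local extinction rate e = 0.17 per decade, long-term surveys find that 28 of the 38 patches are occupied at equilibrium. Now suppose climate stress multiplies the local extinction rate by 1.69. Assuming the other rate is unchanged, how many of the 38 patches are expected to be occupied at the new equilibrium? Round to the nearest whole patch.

Observed p* = 28/38 = 0.73684.
Balance c(h−p*) = e gives c = e/(0.9 − 0.73684) = 0.17/0.16316 = 1.04192.
New p* = 0.9 − e/c = 0.9 − 0.28730/1.04192 = 0.62426.
Expected occupied = 38 × 0.62426 = 23.72 ≈ 24.

24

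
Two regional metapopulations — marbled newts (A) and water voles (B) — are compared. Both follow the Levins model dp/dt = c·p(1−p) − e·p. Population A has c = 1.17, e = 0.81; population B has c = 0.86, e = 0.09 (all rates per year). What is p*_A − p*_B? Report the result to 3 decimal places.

A: p*_A = 1 − 0.81/1.17 = 0.3077.
B: p*_B = 1 − 0.09/0.86 = 0.8953.
p*_A − p*_B = 0.3077 − 0.8953 = -0.5877.

-0.588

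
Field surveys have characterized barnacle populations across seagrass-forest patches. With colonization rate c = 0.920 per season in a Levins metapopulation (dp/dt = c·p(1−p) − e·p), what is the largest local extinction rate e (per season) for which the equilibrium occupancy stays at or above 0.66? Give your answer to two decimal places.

0.31

1 − e/c ≥ 0.66 ⇒ e ≤ c(1 − 0.66) = 0.920 × 0.3400.
e_max = 0.3128.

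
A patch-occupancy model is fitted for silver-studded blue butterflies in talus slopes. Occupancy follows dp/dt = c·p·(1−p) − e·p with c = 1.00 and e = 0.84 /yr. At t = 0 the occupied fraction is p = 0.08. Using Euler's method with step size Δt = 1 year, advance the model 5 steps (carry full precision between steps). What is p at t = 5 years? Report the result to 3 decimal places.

0.111

Update rule: p ← p + [c·p·(1−p) − e·p]·Δt with Δt = 1.
t = 1: p = 0.08000 + (+0.00640) = 0.08640
t = 2: p = 0.08640 + (+0.00636) = 0.09276
t = 3: p = 0.09276 + (+0.00624) = 0.09900
t = 4: p = 0.09900 + (+0.00604) = 0.10504
t = 5: p = 0.10504 + (+0.00577) = 0.11081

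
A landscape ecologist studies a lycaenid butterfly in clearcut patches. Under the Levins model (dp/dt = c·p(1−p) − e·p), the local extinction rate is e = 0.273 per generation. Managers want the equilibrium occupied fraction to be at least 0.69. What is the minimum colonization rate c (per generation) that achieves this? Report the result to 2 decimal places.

p* = 1 − e/c ≥ 0.69 requires e/c ≤ 0.3100, i.e. c ≥ e/0.3100.
c_min = 0.273/0.3100 = 0.8806.

0.88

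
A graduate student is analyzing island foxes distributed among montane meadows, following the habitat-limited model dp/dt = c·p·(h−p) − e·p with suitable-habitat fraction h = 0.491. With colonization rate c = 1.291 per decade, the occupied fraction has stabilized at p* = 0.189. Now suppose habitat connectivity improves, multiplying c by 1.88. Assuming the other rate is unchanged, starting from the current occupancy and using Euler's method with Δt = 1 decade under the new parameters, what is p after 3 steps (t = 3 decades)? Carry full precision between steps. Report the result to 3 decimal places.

0.322

Balance c(h−p*) = e gives e = 1.291×(0.491 − 0.18900) = 0.38988.
Starting from p₀ = 0.18900; update p ← p + (dp/dt)·Δt with the new parameters.
  1  |  dp/dt·Δt = +0.064845  |  p_1 = 0.253845
  2  |  dp/dt·Δt = +0.047142  |  p_2 = 0.300987
  3  |  dp/dt·Δt = +0.021459  |  p_3 = 0.322446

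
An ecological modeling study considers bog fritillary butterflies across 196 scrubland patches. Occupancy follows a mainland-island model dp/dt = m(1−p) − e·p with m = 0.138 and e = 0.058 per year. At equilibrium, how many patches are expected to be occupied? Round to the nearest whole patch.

p* = m/(m+e) = 0.138/0.1960 = 0.7041.
Expected occupied patches = N × p* = 196 × 0.7041 = 138.00 ≈ 138.

138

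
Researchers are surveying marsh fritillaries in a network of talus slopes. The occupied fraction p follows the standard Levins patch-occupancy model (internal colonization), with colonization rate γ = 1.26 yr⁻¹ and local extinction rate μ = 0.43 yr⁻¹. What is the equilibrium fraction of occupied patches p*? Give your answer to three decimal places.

0.659

Setting dp/dt = 0 and dividing through by p* gives γ·(1−p*) = μ.
So p* = 1 − μ/γ = 1 − 0.43/1.26 = 1 − 0.3413 = 0.6587.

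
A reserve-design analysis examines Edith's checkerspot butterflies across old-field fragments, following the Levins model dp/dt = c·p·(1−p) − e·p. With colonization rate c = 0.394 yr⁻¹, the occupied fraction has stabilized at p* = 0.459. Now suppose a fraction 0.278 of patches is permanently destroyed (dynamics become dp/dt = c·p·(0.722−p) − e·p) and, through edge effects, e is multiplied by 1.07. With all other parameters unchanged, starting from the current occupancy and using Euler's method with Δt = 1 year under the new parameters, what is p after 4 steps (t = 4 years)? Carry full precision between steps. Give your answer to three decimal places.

0.306

Balance c(1−p*) = e gives e = 0.394×(1 − 0.45900) = 0.21315.
Starting from p₀ = 0.45900; update p ← p + (dp/dt)·Δt with the new parameters.
p: 0.45900 → 0.40188  (Δp = -0.05712)
p: 0.40188 → 0.36091  (Δp = -0.04097)
p: 0.36091 → 0.32994  (Δp = -0.03097)
p: 0.32994 → 0.30565  (Δp = -0.02428)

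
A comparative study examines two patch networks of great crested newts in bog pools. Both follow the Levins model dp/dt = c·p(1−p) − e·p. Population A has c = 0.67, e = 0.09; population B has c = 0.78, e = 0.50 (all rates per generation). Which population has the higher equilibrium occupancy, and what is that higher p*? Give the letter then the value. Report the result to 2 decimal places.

A: p*_A = 1 − 0.09/0.67 = 0.8657.
B: p*_B = 1 − 0.50/0.78 = 0.3590.
A is higher at 0.8657.

A, 0.87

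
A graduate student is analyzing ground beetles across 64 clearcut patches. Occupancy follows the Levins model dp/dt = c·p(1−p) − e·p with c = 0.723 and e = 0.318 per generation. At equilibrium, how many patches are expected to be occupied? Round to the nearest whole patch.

36

p* = 1 − e/c = 1 − 0.318/0.723 = 0.5602.
Expected occupied patches = N × p* = 64 × 0.5602 = 35.85 ≈ 36.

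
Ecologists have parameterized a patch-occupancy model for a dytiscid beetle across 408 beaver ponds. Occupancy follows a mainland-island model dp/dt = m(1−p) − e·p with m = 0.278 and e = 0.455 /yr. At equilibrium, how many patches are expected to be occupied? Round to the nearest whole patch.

155

p* = m/(m+e) = 0.278/0.7330 = 0.3793.
Expected occupied patches = N × p* = 408 × 0.3793 = 154.74 ≈ 155.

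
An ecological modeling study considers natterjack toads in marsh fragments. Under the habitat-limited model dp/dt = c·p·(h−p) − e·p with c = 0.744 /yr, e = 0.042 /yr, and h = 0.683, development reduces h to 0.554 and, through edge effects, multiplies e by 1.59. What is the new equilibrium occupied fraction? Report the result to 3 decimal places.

0.464

Before: p* = h − e/c = 0.683 − 0.042/0.744 = 0.683 − 0.0565 = 0.6265.
After: c = 0.744, e = 0.06678, h = 0.554; p* = 0.554 − 0.06678/0.744 = 0.4642.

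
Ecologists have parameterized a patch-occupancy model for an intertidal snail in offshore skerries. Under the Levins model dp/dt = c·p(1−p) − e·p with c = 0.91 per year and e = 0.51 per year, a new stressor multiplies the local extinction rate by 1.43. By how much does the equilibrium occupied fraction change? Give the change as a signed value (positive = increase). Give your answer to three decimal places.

-0.241

Before: p* = 1 − 0.51/0.91 = 0.4396.
After the change, c = 0.91, e = 0.7293, so p* = 1 − 0.7293/0.91 = 0.1986.
Δp* = 0.1986 − 0.4396 = -0.2410.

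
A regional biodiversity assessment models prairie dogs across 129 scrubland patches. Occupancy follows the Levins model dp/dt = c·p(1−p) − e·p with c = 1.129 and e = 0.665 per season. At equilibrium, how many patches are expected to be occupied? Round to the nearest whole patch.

53

p* = 1 − e/c = 1 − 0.665/1.129 = 0.4110.
Expected occupied patches = N × p* = 129 × 0.4110 = 53.02 ≈ 53.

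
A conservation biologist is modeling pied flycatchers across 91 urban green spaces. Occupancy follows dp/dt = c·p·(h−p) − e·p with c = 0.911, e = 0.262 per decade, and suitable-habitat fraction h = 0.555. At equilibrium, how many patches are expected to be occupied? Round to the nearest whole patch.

24

p* = h − e/c = 0.555 − 0.2876 = 0.2674.
Expected occupied patches = N × p* = 91 × 0.2674 = 24.33 ≈ 24.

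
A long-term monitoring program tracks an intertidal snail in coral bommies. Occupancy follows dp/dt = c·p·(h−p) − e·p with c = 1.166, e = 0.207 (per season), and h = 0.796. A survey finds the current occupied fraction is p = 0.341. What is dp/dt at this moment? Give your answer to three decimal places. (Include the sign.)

0.110

Colonization term: c·p·(h−p) = 1.166×0.341×0.4550 = 0.18091.
Extinction term: e·p = 0.07059.
dp/dt = 0.18091 − 0.07059 = 0.11032.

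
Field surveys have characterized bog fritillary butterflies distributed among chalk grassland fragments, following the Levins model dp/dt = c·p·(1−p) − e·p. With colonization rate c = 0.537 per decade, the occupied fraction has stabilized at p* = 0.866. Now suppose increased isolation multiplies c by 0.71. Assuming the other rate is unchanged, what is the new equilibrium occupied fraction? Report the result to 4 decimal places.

0.8113

Balance c(1−p*) = e gives e = 0.537×(1 − 0.86600) = 0.07196.
New p* = 1 − e/c = 1 − 0.07196/0.38127 = 0.81126.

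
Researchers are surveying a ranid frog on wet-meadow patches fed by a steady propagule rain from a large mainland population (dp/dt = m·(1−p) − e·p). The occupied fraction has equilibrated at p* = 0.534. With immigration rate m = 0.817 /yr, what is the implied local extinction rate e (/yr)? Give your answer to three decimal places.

At equilibrium m(1−p*) = e·p*, so e = m(1−p*)/p*.
e = 0.817 × 0.4660 / 0.534 = 0.7130.

0.713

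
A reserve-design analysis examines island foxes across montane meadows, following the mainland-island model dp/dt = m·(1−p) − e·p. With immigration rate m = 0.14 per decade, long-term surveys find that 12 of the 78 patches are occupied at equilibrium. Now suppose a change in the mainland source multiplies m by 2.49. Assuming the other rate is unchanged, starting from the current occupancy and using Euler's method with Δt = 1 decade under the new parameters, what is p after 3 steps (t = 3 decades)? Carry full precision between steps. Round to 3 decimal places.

Observed p* = 12/78 = 0.15385.
Balance m(1−p*) = e·p* gives e = m(1−p*)/p* = 0.14×0.84615/0.15385 = 0.77000.
Starting from p₀ = 0.15385; update p ← p + (dp/dt)·Δt with the new parameters.
t = 1: p = 0.15385 + (+0.17651) = 0.33035
t = 2: p = 0.33035 + (-0.02093) = 0.30942
t = 3: p = 0.30942 + (+0.00248) = 0.31190

0.312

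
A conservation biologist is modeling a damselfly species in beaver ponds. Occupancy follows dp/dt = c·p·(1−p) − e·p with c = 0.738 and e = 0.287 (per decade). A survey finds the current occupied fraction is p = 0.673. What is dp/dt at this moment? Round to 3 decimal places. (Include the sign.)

Colonization term: c·p·(1−p) = 0.738×0.673×0.3270 = 0.16241.
Extinction term: e·p = 0.19315.
dp/dt = 0.16241 − 0.19315 = -0.03074.

-0.031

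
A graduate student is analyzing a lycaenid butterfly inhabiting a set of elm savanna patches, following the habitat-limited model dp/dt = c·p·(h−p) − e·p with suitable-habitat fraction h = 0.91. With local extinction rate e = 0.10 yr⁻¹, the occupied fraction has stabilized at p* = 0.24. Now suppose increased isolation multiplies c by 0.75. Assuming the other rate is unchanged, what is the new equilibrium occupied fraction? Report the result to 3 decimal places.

Balance c(h−p*) = e gives c = e/(0.91 − 0.24000) = 0.10/0.67000 = 0.14925.
New p* = 0.91 − e/c = 0.91 − 0.10000/0.11194 = 0.01666.

0.017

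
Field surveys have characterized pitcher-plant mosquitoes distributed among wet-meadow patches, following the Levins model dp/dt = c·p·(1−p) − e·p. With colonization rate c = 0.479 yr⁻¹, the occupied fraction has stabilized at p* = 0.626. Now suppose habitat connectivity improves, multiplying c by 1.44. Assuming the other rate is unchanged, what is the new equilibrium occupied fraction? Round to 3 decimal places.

Balance c(1−p*) = e gives e = 0.479×(1 − 0.62600) = 0.17915.
New p* = 1 − e/c = 1 − 0.17915/0.68976 = 0.74027.

0.740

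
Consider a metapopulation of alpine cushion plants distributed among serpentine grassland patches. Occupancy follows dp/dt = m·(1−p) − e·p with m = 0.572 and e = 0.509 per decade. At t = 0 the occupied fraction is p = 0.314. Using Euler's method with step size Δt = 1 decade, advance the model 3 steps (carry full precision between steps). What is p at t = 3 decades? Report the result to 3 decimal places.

Update rule: p ← p + [m·(1−p) − e·p]·Δt with Δt = 1.
p: 0.31400 → 0.54657  (Δp = +0.23257)
p: 0.54657 → 0.52773  (Δp = -0.01884)
p: 0.52773 → 0.52925  (Δp = +0.00153)

0.529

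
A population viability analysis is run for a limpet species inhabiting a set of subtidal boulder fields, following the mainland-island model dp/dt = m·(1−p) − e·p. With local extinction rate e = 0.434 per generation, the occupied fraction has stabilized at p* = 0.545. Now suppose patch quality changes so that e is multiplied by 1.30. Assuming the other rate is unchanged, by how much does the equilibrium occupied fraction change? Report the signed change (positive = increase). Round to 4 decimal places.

Balance m(1−p*) = e·p* gives m = e·p*/(1−p*) = 0.434×0.54500/0.45500 = 0.51985.
New p* = m/(m+e) = 0.51985/(0.51985+0.56420) = 0.47954.
Δp* = 0.47954 − 0.54500 = -0.06546.

-0.0655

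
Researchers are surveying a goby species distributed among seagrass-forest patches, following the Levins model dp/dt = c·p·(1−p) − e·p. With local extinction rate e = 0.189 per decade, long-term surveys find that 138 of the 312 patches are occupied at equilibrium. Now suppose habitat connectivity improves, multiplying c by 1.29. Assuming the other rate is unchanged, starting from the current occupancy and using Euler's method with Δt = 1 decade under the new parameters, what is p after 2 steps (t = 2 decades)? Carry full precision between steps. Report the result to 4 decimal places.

Observed p* = 138/312 = 0.44231.
Balance c(1−p*) = e gives c = e/(1 − 0.44231) = 0.189/0.55769 = 0.33890.
Starting from p₀ = 0.44231; update p ← p + (dp/dt)·Δt with the new parameters.
t = 1: p = 0.44231 + (+0.02424) = 0.46655
t = 2: p = 0.46655 + (+0.02063) = 0.48718

0.4872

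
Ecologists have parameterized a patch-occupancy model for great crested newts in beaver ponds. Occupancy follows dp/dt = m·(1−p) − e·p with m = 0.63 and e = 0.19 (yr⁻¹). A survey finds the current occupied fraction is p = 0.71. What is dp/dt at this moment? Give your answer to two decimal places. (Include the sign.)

0.05

Colonization term: m·(1−p) = 0.63×0.2900 = 0.18270.
Extinction term: e·p = 0.13490.
dp/dt = 0.18270 − 0.13490 = 0.04780.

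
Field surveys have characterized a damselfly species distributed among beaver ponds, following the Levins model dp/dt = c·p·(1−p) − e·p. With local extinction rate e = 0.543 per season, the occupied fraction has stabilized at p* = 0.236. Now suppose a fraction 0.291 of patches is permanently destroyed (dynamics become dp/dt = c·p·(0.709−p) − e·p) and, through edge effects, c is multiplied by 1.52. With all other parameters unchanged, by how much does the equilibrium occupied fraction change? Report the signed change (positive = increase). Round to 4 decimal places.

Balance c(1−p*) = e gives c = e/(1 − 0.23600) = 0.543/0.76400 = 0.71073.
New p* = 0.709 − e/c = 0.709 − 0.54300/1.08031 = 0.20637.
Δp* = 0.20637 − 0.23600 = -0.02963.

-0.0296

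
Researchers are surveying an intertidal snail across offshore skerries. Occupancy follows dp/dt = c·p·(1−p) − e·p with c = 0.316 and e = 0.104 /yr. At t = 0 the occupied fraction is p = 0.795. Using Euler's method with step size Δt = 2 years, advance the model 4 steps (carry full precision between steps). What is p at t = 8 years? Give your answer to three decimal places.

0.681

Update rule: p ← p + [c·p·(1−p) − e·p]·Δt with Δt = 2.
p: 0.79500 → 0.73264  (Δp = -0.06236)
p: 0.73264 → 0.70405  (Δp = -0.02859)
p: 0.70405 → 0.68929  (Δp = -0.01475)
p: 0.68929 → 0.68127  (Δp = -0.00802)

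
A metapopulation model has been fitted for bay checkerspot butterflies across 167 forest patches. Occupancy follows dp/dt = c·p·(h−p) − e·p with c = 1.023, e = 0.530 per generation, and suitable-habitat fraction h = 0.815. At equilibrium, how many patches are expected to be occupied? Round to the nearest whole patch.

p* = h − e/c = 0.815 − 0.5181 = 0.2969.
Expected occupied patches = N × p* = 167 × 0.2969 = 49.58 ≈ 50.

50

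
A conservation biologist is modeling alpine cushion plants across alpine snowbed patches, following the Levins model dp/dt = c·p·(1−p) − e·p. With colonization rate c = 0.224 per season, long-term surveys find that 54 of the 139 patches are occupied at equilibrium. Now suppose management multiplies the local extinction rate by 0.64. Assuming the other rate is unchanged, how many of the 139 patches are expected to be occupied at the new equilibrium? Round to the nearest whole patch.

85

Observed p* = 54/139 = 0.38849.
Balance c(1−p*) = e gives e = 0.224×(1 − 0.38849) = 0.13698.
New p* = 1 − e/c = 1 − 0.08767/0.22400 = 0.60862.
Expected occupied = 139 × 0.60862 = 84.60 ≈ 85.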